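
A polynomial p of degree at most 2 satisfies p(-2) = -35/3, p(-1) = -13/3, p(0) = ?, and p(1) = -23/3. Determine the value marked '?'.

-3

On equispaced nodes a degree-2 polynomial has vanishing third forward difference, so
  - p(-2) + 3·p(-1) - 3·p(0) + p(1) = 0.
Substituting the known values and solving for p(0):
  -3·p(0) = 9
  p(0) = -3.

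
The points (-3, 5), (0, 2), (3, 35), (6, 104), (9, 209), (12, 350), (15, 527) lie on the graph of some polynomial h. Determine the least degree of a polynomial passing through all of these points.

2

Forward differences of the values at x = -3, 0, 3, 6, 9, 12, 15:
  h  : 5  2  35  104  209  350  527
  Δ  : -3  33  69  105  141  177
  Δ^2: 36  36  36  36  36
  Δ^3: 0  0  0  0
  Δ^4: 0  0  0
  Δ^5: 0  0
  Δ^6: 0
The second differences are constant (36) and nonzero, while all higher differences vanish, so the minimal degree is 2.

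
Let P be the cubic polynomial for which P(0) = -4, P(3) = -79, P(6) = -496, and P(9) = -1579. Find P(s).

Using the Lagrange interpolation formula with nodes 0, 3, 6, 9:
  L_0(s) = (s - 3)(s - 6)(s - 9) / -162
  L_1(s) = s(s - 6)(s - 9) / 54
  L_2(s) = s(s - 3)(s - 9) / -54
  L_3(s) = s(s - 3)(s - 6) / 162
Then P(s) = -4·L_0(s) - 79·L_1(s) - 496·L_2(s) - 1579·L_3(s).
Expanding and collecting terms gives P(s) = -2s^3 - s^2 - 4s - 4.
Check: P(0) = -4. ✓

P(s) = -2s^3 - s^2 - 4s - 4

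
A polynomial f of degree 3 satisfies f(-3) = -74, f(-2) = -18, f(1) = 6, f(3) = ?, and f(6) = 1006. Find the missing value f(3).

142

The 4 known points determine the degree-3 polynomial uniquely.
Write f(x) = ax^3 + bx^2 + cx + d. Substituting each data point gives a linear system:
  -27a + 9b - 3c + d = -74
  -8a + 4b - 2c + d = -18
  a + b + c + d = 6
  216a + 36b + 6c + d = 1006
Solving the system yields a = 4, b = 4, c = 0, d = -2.
So f(x) = 4x^3 + 4x^2 - 2.
Then f(3) = 142.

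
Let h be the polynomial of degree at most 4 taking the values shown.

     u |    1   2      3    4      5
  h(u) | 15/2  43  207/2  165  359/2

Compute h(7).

-489/2

Write h(u) = au^4 + bu^3 + cu^2 + du + e. Substituting each data point gives a linear system:
  a + b + c + d + e = 15/2
  16a + 8b + 4c + 2d + e = 43
  81a + 27b + 9c + 3d + e = 207/2
  256a + 64b + 16c + 4d + e = 165
  625a + 125b + 25c + 5d + e = 359/2
Solving the system yields a = -1, b = 6, c = 3/2, d = 4, e = -3.
So h(u) = -u^4 + 6u^3 + (3/2)u^2 + 4u - 3.
Then h(7) = -489/2.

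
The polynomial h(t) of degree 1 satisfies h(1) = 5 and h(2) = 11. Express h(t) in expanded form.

h(t) = 6t - 1

Write h(t) = at + b. Substituting each data point gives a linear system:
  a + b = 5
  2a + b = 11
Solving the system yields a = 6, b = -1.
So h(t) = 6t - 1.
Check: h(2) = 11. ✓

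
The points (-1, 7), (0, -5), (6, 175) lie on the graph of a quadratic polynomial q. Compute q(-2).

31

Using the Lagrange interpolation formula with nodes -1, 0, 6:
  L_0(t) = t(t - 6) / 7
  L_1(t) = (t + 1)(t - 6) / -6
  L_2(t) = (t + 1)t / 42
Then q(t) = 7·L_0(t) - 5·L_1(t) + 175·L_2(t).
Expanding and collecting terms gives q(t) = 6t² - 6t - 5.
Evaluating at t = -2: q(-2) = 31.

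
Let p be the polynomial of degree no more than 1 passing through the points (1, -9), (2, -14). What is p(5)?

Using the Lagrange interpolation formula with nodes 1, 2:
  L_0(u) = (u - 2) / -1
  L_1(u) = (u - 1) / 1
Then p(u) = -9·L_0(u) - 14·L_1(u).
Expanding and collecting terms gives p(u) = -5u - 4.
Evaluating at u = 5: p(5) = -29.

-29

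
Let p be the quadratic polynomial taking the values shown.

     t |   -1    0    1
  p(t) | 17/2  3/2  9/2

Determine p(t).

Write p(t) = at^2 + bt + c. Substituting each data point gives a linear system:
  a - b + c = 17/2
  c = 3/2
  a + b + c = 9/2
Solving the system yields a = 5, b = -2, c = 3/2.
So p(t) = 5t^2 - 2t + 3/2.
Check: p(1) = 9/2. ✓

p(t) = 5t^2 - 2t + 3/2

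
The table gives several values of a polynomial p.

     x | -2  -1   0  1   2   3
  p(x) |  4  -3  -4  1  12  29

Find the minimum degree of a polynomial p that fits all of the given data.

Forward differences of the values at x = -2, -1, 0, 1, 2, 3:
  p  : 4  -3  -4  1  12  29
  Δ  : -7  -1  5  11  17
  Δ^2: 6  6  6  6
  Δ^3: 0  0  0
  Δ^4: 0  0
  Δ^5: 0
The second differences are constant (6) and nonzero, while all higher differences vanish, so the minimal degree is 2.

2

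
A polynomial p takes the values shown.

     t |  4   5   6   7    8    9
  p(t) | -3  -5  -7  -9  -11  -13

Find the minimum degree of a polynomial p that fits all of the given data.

Forward differences of the values at t = 4, 5, 6, 7, 8, 9:
  p  : -3  -5  -7  -9  -11  -13
  Δ  : -2  -2  -2  -2  -2
  Δ^2: 0  0  0  0
  Δ^3: 0  0  0
  Δ^4: 0  0
  Δ^5: 0
The first differences are constant (-2) and nonzero, while all higher differences vanish, so the minimal degree is 1.

1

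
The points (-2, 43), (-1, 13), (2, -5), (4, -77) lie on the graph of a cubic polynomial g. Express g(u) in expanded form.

Using the Lagrange interpolation formula with nodes -2, -1, 2, 4:
  L_0(u) = (u + 1)(u - 2)(u - 4) / -24
  L_1(u) = (u + 2)(u - 2)(u - 4) / 15
  L_2(u) = (u + 2)(u + 1)(u - 4) / -24
  L_3(u) = (u + 2)(u + 1)(u - 2) / 60
Then g(u) = 43·L_0(u) + 13·L_1(u) - 5·L_2(u) - 77·L_3(u).
Expanding and collecting terms gives g(u) = -2u³ + 4u² - 4u + 3.
Check: g(4) = -77. ✓

g(u) = -2u^3 + 4u^2 - 4u + 3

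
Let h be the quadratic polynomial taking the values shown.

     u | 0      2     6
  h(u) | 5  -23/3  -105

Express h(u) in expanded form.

h(u) = -3u^2 - (1/3)u + 5

Write h(u) = au^2 + bu + c. Substituting each data point gives a linear system:
  c = 5
  4a + 2b + c = -23/3
  36a + 6b + c = -105
Solving the system yields a = -3, b = -1/3, c = 5.
So h(u) = -3u² - (1/3)u + 5.
Check: h(6) = -105. ✓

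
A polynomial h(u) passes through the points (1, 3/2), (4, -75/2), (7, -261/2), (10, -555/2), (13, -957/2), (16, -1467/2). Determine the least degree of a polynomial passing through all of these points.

Forward differences of the values at u = 1, 4, 7, 10, 13, 16:
  h  : 3/2  -75/2  -261/2  -555/2  -957/2  -1467/2
  Δ  : -39  -93  -147  -201  -255
  Δ^2: -54  -54  -54  -54
  Δ^3: 0  0  0
  Δ^4: 0  0
  Δ^5: 0
The second differences are constant (-54) and nonzero, while all higher differences vanish, so the minimal degree is 2.

2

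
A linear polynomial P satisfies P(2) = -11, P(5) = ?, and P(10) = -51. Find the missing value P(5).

The 2 known points determine the degree-1 polynomial uniquely.
Write P(x) = ax + b. Substituting each data point gives a linear system:
  2a + b = -11
  10a + b = -51
Solving the system yields a = -5, b = -1.
So P(x) = -5x - 1.
Then P(5) = -26.

-26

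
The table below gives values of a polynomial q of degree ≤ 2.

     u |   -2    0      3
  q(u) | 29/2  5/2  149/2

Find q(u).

Write q(u) = au^2 + bu + c. Substituting each data point gives a linear system:
  4a - 2b + c = 29/2
  c = 5/2
  9a + 3b + c = 149/2
Solving the system yields a = 6, b = 6, c = 5/2.
So q(u) = 6u^2 + 6u + 5/2.
Check: q(3) = 149/2. ✓

q(u) = 6u^2 + 6u + 5/2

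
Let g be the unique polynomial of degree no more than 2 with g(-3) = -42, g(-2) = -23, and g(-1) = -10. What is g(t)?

g(t) = -3t^2 + 4t - 3

Write g(t) = at^2 + bt + c. Substituting each data point gives a linear system:
  9a - 3b + c = -42
  4a - 2b + c = -23
  a - b + c = -10
Solving the system yields a = -3, b = 4, c = -3.
So g(t) = -3t² + 4t - 3.
Check: g(-3) = -42. ✓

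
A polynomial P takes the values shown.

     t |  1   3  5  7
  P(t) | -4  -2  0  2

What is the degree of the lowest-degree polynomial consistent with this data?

1

Forward differences of the values at t = 1, 3, 5, 7:
  P  : -4  -2  0  2
  Δ  : 2  2  2
  Δ^2: 0  0
  Δ^3: 0
The first differences are constant (2) and nonzero, while all higher differences vanish, so the minimal degree is 1.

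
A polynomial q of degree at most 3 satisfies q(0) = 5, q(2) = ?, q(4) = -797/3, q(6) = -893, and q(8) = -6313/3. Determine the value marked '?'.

On equispaced nodes a degree-3 polynomial has vanishing fourth forward difference, so
  q(0) - 4·q(2) + 6·q(4) - 4·q(6) + q(8) = 0.
Substituting the known values and solving for q(2):
  -4·q(2) = 364/3
  q(2) = -91/3.

-91/3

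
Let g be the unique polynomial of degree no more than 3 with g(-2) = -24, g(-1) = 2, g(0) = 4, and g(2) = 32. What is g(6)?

856

Write g(n) = an^3 + bn^2 + cn + d. Substituting each data point gives a linear system:
  -8a + 4b - 2c + d = -24
  -a + b - c + d = 2
  d = 4
  8a + 4b + 2c + d = 32
Solving the system yields a = 4, b = 0, c = -2, d = 4.
So g(n) = 4n^3 - 2n + 4.
Then g(6) = 856.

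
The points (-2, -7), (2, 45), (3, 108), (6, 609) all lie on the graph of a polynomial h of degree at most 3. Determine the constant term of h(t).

Write h(t) = at^3 + bt^2 + ct + d. Substituting each data point gives a linear system:
  -8a + 4b - 2c + d = -7
  8a + 4b + 2c + d = 45
  27a + 9b + 3c + d = 108
  216a + 36b + 6c + d = 609
Solving the system yields a = 2, b = 4, c = 5, d = 3.
So h(t) = 2t^3 + 4t^2 + 5t + 3.
The constant term is 3.

3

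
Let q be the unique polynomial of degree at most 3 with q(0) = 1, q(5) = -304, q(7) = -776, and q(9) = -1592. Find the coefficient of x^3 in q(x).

-2

Write q(x) = ax^3 + bx^2 + cx + d. Substituting each data point gives a linear system:
  d = 1
  125a + 25b + 5c + d = -304
  343a + 49b + 7c + d = -776
  729a + 81b + 9c + d = -1592
Solving the system yields a = -2, b = -1, c = -6, d = 1.
So q(x) = -2x^3 - x^2 - 6x + 1.
The leading coefficient is -2.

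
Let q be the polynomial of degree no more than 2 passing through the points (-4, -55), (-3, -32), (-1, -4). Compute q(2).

Write q(u) = au^2 + bu + c. Substituting each data point gives a linear system:
  16a - 4b + c = -55
  9a - 3b + c = -32
  a - b + c = -4
Solving the system yields a = -3, b = 2, c = 1.
So q(u) = -3u² + 2u + 1.
Then q(2) = -7.

-7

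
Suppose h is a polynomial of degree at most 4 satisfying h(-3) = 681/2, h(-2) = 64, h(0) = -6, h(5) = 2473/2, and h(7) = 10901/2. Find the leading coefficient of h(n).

Write h(n) = an^4 + bn^3 + cn^2 + dn + e. Substituting each data point gives a linear system:
  81a - 27b + 9c - 3d + e = 681/2
  16a - 8b + 4c - 2d + e = 64
  e = -6
  625a + 125b + 25c + 5d + e = 2473/2
  2401a + 343b + 49c + 7d + e = 10901/2
Solving the system yields a = 3, b = -5, c = -3/2, d = 6, e = -6.
So h(n) = 3n^4 - 5n^3 - (3/2)n^2 + 6n - 6.
The leading coefficient is 3.

3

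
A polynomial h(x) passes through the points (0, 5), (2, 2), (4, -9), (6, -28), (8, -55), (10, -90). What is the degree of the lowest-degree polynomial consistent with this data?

Forward differences of the values at x = 0, 2, 4, 6, 8, 10:
  h  : 5  2  -9  -28  -55  -90
  Δ  : -3  -11  -19  -27  -35
  Δ^2: -8  -8  -8  -8
  Δ^3: 0  0  0
  Δ^4: 0  0
  Δ^5: 0
The second differences are constant (-8) and nonzero, while all higher differences vanish, so the minimal degree is 2.

2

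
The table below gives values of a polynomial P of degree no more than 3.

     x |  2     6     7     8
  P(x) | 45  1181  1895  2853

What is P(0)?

5

Using the Lagrange interpolation formula with nodes 2, 6, 7, 8:
  L_0(x) = (x - 6)(x - 7)(x - 8) / -120
  L_1(x) = (x - 2)(x - 7)(x - 8) / 8
  L_2(x) = (x - 2)(x - 6)(x - 8) / -5
  L_3(x) = (x - 2)(x - 6)(x - 7) / 12
Then P(x) = 45·L_0(x) + 1181·L_1(x) + 1895·L_2(x) + 2853·L_3(x).
Expanding and collecting terms gives P(x) = 6x^3 - 4x^2 + 4x + 5.
Evaluating at x = 0: P(0) = 5.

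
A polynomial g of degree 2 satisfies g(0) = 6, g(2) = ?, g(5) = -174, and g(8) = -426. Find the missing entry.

The 3 known points determine the degree-2 polynomial uniquely.
Write g(s) = as^2 + bs + c. Substituting each data point gives a linear system:
  c = 6
  25a + 5b + c = -174
  64a + 8b + c = -426
Solving the system yields a = -6, b = -6, c = 6.
So g(s) = -6s² - 6s + 6.
Then g(2) = -30.

-30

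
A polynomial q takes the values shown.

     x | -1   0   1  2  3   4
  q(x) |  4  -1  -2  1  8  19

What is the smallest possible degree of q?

Forward differences of the values at x = -1, 0, 1, 2, 3, 4:
  q  : 4  -1  -2  1  8  19
  Δ  : -5  -1  3  7  11
  Δ^2: 4  4  4  4
  Δ^3: 0  0  0
  Δ^4: 0  0
  Δ^5: 0
The second differences are constant (4) and nonzero, while all higher differences vanish, so the minimal degree is 2.

2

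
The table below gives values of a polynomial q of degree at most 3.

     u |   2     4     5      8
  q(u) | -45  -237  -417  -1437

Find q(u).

q(u) = -2u^3 - 6u^2 - 4u + 3

Write q(u) = au^3 + bu^2 + cu + d. Substituting each data point gives a linear system:
  8a + 4b + 2c + d = -45
  64a + 16b + 4c + d = -237
  125a + 25b + 5c + d = -417
  512a + 64b + 8c + d = -1437
Solving the system yields a = -2, b = -6, c = -4, d = 3.
So q(u) = -2u^3 - 6u^2 - 4u + 3.
Check: q(4) = -237. ✓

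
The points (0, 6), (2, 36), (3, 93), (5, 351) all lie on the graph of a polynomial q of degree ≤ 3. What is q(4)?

Using the Lagrange interpolation formula with nodes 0, 2, 3, 5:
  L_0(t) = (t - 2)(t - 3)(t - 5) / -30
  L_1(t) = t(t - 3)(t - 5) / 6
  L_2(t) = t(t - 2)(t - 5) / -6
  L_3(t) = t(t - 2)(t - 3) / 30
Then q(t) = 6·L_0(t) + 36·L_1(t) + 93·L_2(t) + 351·L_3(t).
Expanding and collecting terms gives q(t) = 2t^3 + 4t^2 - t + 6.
Evaluating at t = 4: q(4) = 194.

194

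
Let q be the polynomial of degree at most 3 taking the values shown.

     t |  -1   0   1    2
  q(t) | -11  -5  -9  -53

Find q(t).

q(t) = -5t^3 - 5t^2 + 6t - 5

Write q(t) = at^3 + bt^2 + ct + d. Substituting each data point gives a linear system:
  -a + b - c + d = -11
  d = -5
  a + b + c + d = -9
  8a + 4b + 2c + d = -53
Solving the system yields a = -5, b = -5, c = 6, d = -5.
So q(t) = -5t³ - 5t² + 6t - 5.
Check: q(2) = -53. ✓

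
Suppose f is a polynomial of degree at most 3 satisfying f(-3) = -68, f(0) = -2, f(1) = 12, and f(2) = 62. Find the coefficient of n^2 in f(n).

6

Write f(n) = an^3 + bn^2 + cn + d. Substituting each data point gives a linear system:
  -27a + 9b - 3c + d = -68
  d = -2
  a + b + c + d = 12
  8a + 4b + 2c + d = 62
Solving the system yields a = 4, b = 6, c = 4, d = -2.
So f(n) = 4n^3 + 6n^2 + 4n - 2.
The coefficient of n^2 is 6.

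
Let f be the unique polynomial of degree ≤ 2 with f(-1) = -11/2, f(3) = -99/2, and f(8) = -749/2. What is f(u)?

f(u) = -6u^2 + u + 3/2

Write f(u) = au^2 + bu + c. Substituting each data point gives a linear system:
  a - b + c = -11/2
  9a + 3b + c = -99/2
  64a + 8b + c = -749/2
Solving the system yields a = -6, b = 1, c = 3/2.
So f(u) = -6u^2 + u + 3/2.
Check: f(-1) = -11/2. ✓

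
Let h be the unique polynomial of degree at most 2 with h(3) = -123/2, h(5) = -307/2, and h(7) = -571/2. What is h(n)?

h(n) = -5n^2 - 6n + 3/2

Write h(n) = an^2 + bn + c. Substituting each data point gives a linear system:
  9a + 3b + c = -123/2
  25a + 5b + c = -307/2
  49a + 7b + c = -571/2
Solving the system yields a = -5, b = -6, c = 3/2.
So h(n) = -5n² - 6n + 3/2.
Check: h(7) = -571/2. ✓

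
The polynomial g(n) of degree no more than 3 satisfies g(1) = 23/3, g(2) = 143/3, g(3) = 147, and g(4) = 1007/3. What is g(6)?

1101

Forward differences of the values at n = 1, 2, 3, 4:
  g  : 23/3  143/3  147  1007/3
  Δ  : 40  298/3  566/3
  Δ^2: 178/3  268/3
  Δ^3: 30
The third differences are constant, confirming degree 3.
Interpolating (Newton forward form) and evaluating at n = 6 gives g(6) = 1101.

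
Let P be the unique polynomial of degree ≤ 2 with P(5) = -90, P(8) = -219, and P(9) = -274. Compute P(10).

-335

Using the Lagrange interpolation formula with nodes 5, 8, 9:
  L_0(u) = (u - 8)(u - 9) / 12
  L_1(u) = (u - 5)(u - 9) / -3
  L_2(u) = (u - 5)(u - 8) / 4
Then P(u) = -90·L_0(u) - 219·L_1(u) - 274·L_2(u).
Expanding and collecting terms gives P(u) = -3u² - 4u + 5.
Evaluating at u = 10: P(10) = -335.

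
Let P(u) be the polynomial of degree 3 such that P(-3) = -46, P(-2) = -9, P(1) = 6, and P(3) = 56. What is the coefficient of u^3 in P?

Write P(u) = au^3 + bu^2 + cu + d. Substituting each data point gives a linear system:
  -27a + 9b - 3c + d = -46
  -8a + 4b - 2c + d = -9
  a + b + c + d = 6
  27a + 9b + 3c + d = 56
Solving the system yields a = 2, b = 0, c = -1, d = 5.
So P(u) = 2u^3 - u + 5.
The leading coefficient is 2.

2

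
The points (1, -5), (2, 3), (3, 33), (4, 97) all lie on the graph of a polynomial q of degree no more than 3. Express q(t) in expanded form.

q(t) = 2t^3 - t^2 - 3t - 3

Write q(t) = at^3 + bt^2 + ct + d. Substituting each data point gives a linear system:
  a + b + c + d = -5
  8a + 4b + 2c + d = 3
  27a + 9b + 3c + d = 33
  64a + 16b + 4c + d = 97
Solving the system yields a = 2, b = -1, c = -3, d = -3.
So q(t) = 2t³ - t² - 3t - 3.
Check: q(3) = 33. ✓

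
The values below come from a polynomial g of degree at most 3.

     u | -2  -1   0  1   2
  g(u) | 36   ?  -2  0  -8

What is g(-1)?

On equispaced nodes a degree-3 polynomial has vanishing fourth forward difference, so
  g(-2) - 4·g(-1) + 6·g(0) - 4·g(1) + g(2) = 0.
Substituting the known values and solving for g(-1):
  -4·g(-1) = -16
  g(-1) = 4.

4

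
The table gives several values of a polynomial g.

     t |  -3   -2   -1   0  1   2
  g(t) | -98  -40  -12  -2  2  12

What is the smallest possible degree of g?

3

Forward differences of the values at t = -3, -2, -1, 0, 1, 2:
  g  : -98  -40  -12  -2  2  12
  Δ  : 58  28  10  4  10
  Δ^2: -30  -18  -6  6
  Δ^3: 12  12  12
  Δ^4: 0  0
  Δ^5: 0
The third differences are constant (12) and nonzero, while all higher differences vanish, so the minimal degree is 3.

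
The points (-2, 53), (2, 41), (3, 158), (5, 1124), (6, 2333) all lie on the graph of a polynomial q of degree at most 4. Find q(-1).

Using the Lagrange interpolation formula with nodes -2, 2, 3, 5, 6:
  L_0(u) = (u - 2)(u - 3)(u - 5)(u - 6) / 1120
  L_1(u) = (u + 2)(u - 3)(u - 5)(u - 6) / -48
  L_2(u) = (u + 2)(u - 2)(u - 5)(u - 6) / 30
  L_3(u) = (u + 2)(u - 2)(u - 3)(u - 6) / -42
  L_4(u) = (u + 2)(u - 2)(u - 3)(u - 5) / 96
Then q(u) = 53·L_0(u) + 41·L_1(u) + 158·L_2(u) + 1124·L_3(u) + 2333·L_4(u).
Expanding and collecting terms gives q(u) = 2u^4 - 2u^3 + 4u^2 + 5u - 1.
Evaluating at u = -1: q(-1) = 2.

2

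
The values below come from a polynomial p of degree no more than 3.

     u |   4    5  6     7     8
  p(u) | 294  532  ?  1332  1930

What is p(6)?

872

On equispaced nodes a degree-3 polynomial has vanishing fourth forward difference, so
  p(4) - 4·p(5) + 6·p(6) - 4·p(7) + p(8) = 0.
Substituting the known values and solving for p(6):
  6·p(6) = 5232
  p(6) = 872.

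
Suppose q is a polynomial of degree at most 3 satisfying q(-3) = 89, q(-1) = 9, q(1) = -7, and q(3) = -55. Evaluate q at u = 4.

Using the Lagrange interpolation formula with nodes -3, -1, 1, 3:
  L_0(u) = (u + 1)(u - 1)(u - 3) / -48
  L_1(u) = (u + 3)(u - 1)(u - 3) / 16
  L_2(u) = (u + 3)(u + 1)(u - 3) / -16
  L_3(u) = (u + 3)(u + 1)(u - 1) / 48
Then q(u) = 89·L_0(u) + 9·L_1(u) - 7·L_2(u) - 55·L_3(u).
Expanding and collecting terms gives q(u) = -2u^3 + 2u^2 - 6u - 1.
Evaluating at u = 4: q(4) = -121.

-121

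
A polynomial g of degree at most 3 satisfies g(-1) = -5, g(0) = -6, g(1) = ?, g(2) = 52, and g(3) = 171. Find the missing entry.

3

On equispaced nodes a degree-3 polynomial has vanishing fourth forward difference, so
  g(-1) - 4·g(0) + 6·g(1) - 4·g(2) + g(3) = 0.
Substituting the known values and solving for g(1):
  6·g(1) = 18
  g(1) = 3.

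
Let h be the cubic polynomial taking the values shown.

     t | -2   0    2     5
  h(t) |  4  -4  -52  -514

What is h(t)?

Write h(t) = at^3 + bt^2 + ct + d. Substituting each data point gives a linear system:
  -8a + 4b - 2c + d = 4
  d = -4
  8a + 4b + 2c + d = -52
  125a + 25b + 5c + d = -514
Solving the system yields a = -3, b = -5, c = -2, d = -4.
So h(t) = -3t^3 - 5t^2 - 2t - 4.
Check: h(0) = -4. ✓

h(t) = -3t^3 - 5t^2 - 2t - 4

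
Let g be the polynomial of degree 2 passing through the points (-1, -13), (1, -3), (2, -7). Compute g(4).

Write g(t) = at^2 + bt + c. Substituting each data point gives a linear system:
  a - b + c = -13
  a + b + c = -3
  4a + 2b + c = -7
Solving the system yields a = -3, b = 5, c = -5.
So g(t) = -3t^2 + 5t - 5.
Then g(4) = -33.

-33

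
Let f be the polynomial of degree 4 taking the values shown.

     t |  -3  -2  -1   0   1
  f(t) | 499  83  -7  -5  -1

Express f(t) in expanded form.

f(t) = 6t^4 - 3t^3 - 5t^2 + 6t - 5

Write f(t) = at^4 + bt^3 + ct^2 + dt + e. Substituting each data point gives a linear system:
  81a - 27b + 9c - 3d + e = 499
  16a - 8b + 4c - 2d + e = 83
  a - b + c - d + e = -7
  e = -5
  a + b + c + d + e = -1
Solving the system yields a = 6, b = -3, c = -5, d = 6, e = -5.
So f(t) = 6t^4 - 3t^3 - 5t^2 + 6t - 5.
Check: f(0) = -5. ✓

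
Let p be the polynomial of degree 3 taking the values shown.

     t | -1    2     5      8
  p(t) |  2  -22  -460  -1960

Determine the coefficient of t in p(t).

Write p(t) = at^3 + bt^2 + ct + d. Substituting each data point gives a linear system:
  -a + b - c + d = 2
  8a + 4b + 2c + d = -22
  125a + 25b + 5c + d = -460
  512a + 64b + 8c + d = -1960
Solving the system yields a = -4, b = 1, c = 3, d = 0.
So p(t) = -4t³ + t² + 3t.
The coefficient of t is 3.

3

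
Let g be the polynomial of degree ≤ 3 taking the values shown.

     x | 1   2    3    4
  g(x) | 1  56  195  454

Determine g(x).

g(x) = 6x^3 + 6x^2 - 5x - 6

Write g(x) = ax^3 + bx^2 + cx + d. Substituting each data point gives a linear system:
  a + b + c + d = 1
  8a + 4b + 2c + d = 56
  27a + 9b + 3c + d = 195
  64a + 16b + 4c + d = 454
Solving the system yields a = 6, b = 6, c = -5, d = -6.
So g(x) = 6x³ + 6x² - 5x - 6.
Check: g(4) = 454. ✓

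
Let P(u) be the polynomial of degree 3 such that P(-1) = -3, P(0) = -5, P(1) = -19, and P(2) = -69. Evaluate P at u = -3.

61

Write P(u) = au^3 + bu^2 + cu + d. Substituting each data point gives a linear system:
  -a + b - c + d = -3
  d = -5
  a + b + c + d = -19
  8a + 4b + 2c + d = -69
Solving the system yields a = -4, b = -6, c = -4, d = -5.
So P(u) = -4u^3 - 6u^2 - 4u - 5.
Then P(-3) = 61.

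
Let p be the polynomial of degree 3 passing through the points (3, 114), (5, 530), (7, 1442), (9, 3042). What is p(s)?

Write p(s) = as^3 + bs^2 + cs + d. Substituting each data point gives a linear system:
  27a + 9b + 3c + d = 114
  125a + 25b + 5c + d = 530
  343a + 49b + 7c + d = 1442
  729a + 81b + 9c + d = 3042
Solving the system yields a = 4, b = 2, c = -4, d = 0.
So p(s) = 4s^3 + 2s^2 - 4s.
Check: p(3) = 114. ✓

p(s) = 4s^3 + 2s^2 - 4s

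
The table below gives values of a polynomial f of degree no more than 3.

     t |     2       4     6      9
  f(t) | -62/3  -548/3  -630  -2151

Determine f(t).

Write f(t) = at^3 + bt^2 + ct + d. Substituting each data point gives a linear system:
  8a + 4b + 2c + d = -62/3
  64a + 16b + 4c + d = -548/3
  216a + 36b + 6c + d = -630
  729a + 81b + 9c + d = -2151
Solving the system yields a = -3, b = 1/3, c = 1, d = 0.
So f(t) = -3t³ + (1/3)t² + t.
Check: f(4) = -548/3. ✓

f(t) = -3t^3 + (1/3)t^2 + t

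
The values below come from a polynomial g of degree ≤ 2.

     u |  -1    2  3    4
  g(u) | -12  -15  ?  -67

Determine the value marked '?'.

-36

The 3 known points determine the degree-2 polynomial uniquely.
Write g(u) = au^2 + bu + c. Substituting each data point gives a linear system:
  a - b + c = -12
  4a + 2b + c = -15
  16a + 4b + c = -67
Solving the system yields a = -5, b = 4, c = -3.
So g(u) = -5u² + 4u - 3.
Then g(3) = -36.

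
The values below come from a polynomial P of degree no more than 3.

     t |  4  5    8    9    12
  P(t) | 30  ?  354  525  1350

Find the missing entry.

The 4 known points determine the degree-3 polynomial uniquely.
Write P(t) = at^3 + bt^2 + ct + d. Substituting each data point gives a linear system:
  64a + 16b + 4c + d = 30
  512a + 64b + 8c + d = 354
  729a + 81b + 9c + d = 525
  1728a + 144b + 12c + d = 1350
Solving the system yields a = 1, b = -3, c = 5, d = -6.
So P(t) = t^3 - 3t^2 + 5t - 6.
Then P(5) = 69.

69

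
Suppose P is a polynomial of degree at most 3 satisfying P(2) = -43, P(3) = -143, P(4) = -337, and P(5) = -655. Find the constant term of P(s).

-5

Write P(s) = as^3 + bs^2 + cs + d. Substituting each data point gives a linear system:
  8a + 4b + 2c + d = -43
  27a + 9b + 3c + d = -143
  64a + 16b + 4c + d = -337
  125a + 25b + 5c + d = -655
Solving the system yields a = -5, b = -2, c = 5, d = -5.
So P(s) = -5s^3 - 2s^2 + 5s - 5.
The constant term is -5.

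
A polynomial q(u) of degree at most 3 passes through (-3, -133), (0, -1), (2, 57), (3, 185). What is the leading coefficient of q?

6

Write q(u) = au^3 + bu^2 + cu + d. Substituting each data point gives a linear system:
  -27a + 9b - 3c + d = -133
  d = -1
  8a + 4b + 2c + d = 57
  27a + 9b + 3c + d = 185
Solving the system yields a = 6, b = 3, c = -1, d = -1.
So q(u) = 6u^3 + 3u^2 - u - 1.
The leading coefficient is 6.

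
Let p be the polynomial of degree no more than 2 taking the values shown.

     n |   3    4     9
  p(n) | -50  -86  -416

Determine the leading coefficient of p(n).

Write p(n) = an^2 + bn + c. Substituting each data point gives a linear system:
  9a + 3b + c = -50
  16a + 4b + c = -86
  81a + 9b + c = -416
Solving the system yields a = -5, b = -1, c = -2.
So p(n) = -5n^2 - n - 2.
The leading coefficient is -5.

-5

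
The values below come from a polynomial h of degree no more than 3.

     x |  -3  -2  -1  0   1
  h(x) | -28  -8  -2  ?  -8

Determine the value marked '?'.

On equispaced nodes a degree-3 polynomial has vanishing fourth forward difference, so
  h(-3) - 4·h(-2) + 6·h(-1) - 4·h(0) + h(1) = 0.
Substituting the known values and solving for h(0):
  -4·h(0) = 16
  h(0) = -4.

-4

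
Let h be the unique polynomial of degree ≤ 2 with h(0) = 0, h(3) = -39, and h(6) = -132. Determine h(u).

h(u) = -3u^2 - 4u

Write h(u) = au^2 + bu + c. Substituting each data point gives a linear system:
  c = 0
  9a + 3b + c = -39
  36a + 6b + c = -132
Solving the system yields a = -3, b = -4, c = 0.
So h(u) = -3u^2 - 4u.
Check: h(0) = 0. ✓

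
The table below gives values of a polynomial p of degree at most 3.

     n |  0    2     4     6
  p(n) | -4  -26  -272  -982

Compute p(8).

Using the Lagrange interpolation formula with nodes 0, 2, 4, 6:
  L_0(n) = (n - 2)(n - 4)(n - 6) / -48
  L_1(n) = n(n - 4)(n - 6) / 16
  L_2(n) = n(n - 2)(n - 6) / -16
  L_3(n) = n(n - 2)(n - 4) / 48
Then p(n) = -4·L_0(n) - 26·L_1(n) - 272·L_2(n) - 982·L_3(n).
Expanding and collecting terms gives p(n) = -5n^3 + 2n^2 + 5n - 4.
Evaluating at n = 8: p(8) = -2396.

-2396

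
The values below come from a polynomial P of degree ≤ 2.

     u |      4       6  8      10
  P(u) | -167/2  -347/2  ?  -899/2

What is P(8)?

The 3 known points determine the degree-2 polynomial uniquely.
Write P(u) = au^2 + bu + c. Substituting each data point gives a linear system:
  16a + 4b + c = -167/2
  36a + 6b + c = -347/2
  100a + 10b + c = -899/2
Solving the system yields a = -4, b = -5, c = 1/2.
So P(u) = -4u² - 5u + 1/2.
Then P(8) = -591/2.

-591/2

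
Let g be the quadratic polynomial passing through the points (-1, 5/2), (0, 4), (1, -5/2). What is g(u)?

Using the Lagrange interpolation formula with nodes -1, 0, 1:
  L_0(u) = u(u - 1) / 2
  L_1(u) = (u + 1)(u - 1) / -1
  L_2(u) = (u + 1)u / 2
Then g(u) = 5/2·L_0(u) + 4·L_1(u) - 5/2·L_2(u).
Expanding and collecting terms gives g(u) = -4u^2 - (5/2)u + 4.
Check: g(-1) = 5/2. ✓

g(u) = -4u^2 - (5/2)u + 4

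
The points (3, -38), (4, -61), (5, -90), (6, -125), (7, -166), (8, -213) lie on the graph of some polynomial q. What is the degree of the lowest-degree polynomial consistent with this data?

Forward differences of the values at u = 3, 4, 5, 6, 7, 8:
  q  : -38  -61  -90  -125  -166  -213
  Δ  : -23  -29  -35  -41  -47
  Δ^2: -6  -6  -6  -6
  Δ^3: 0  0  0
  Δ^4: 0  0
  Δ^5: 0
The second differences are constant (-6) and nonzero, while all higher differences vanish, so the minimal degree is 2.

2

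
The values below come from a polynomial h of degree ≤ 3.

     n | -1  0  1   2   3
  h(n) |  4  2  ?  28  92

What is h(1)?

4

The 4 known points determine the degree-3 polynomial uniquely.
Write h(n) = an^3 + bn^2 + cn + d. Substituting each data point gives a linear system:
  -a + b - c + d = 4
  d = 2
  8a + 4b + 2c + d = 28
  27a + 9b + 3c + d = 92
Solving the system yields a = 3, b = 2, c = -3, d = 2.
So h(n) = 3n^3 + 2n^2 - 3n + 2.
Then h(1) = 4.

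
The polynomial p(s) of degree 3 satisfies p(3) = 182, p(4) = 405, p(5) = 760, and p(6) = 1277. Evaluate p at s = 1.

Forward differences of the values at s = 3, 4, 5, 6:
  p  : 182  405  760  1277
  Δ  : 223  355  517
  Δ^2: 132  162
  Δ^3: 30
The third differences are constant, confirming degree 3.
Interpolating (Newton forward form) and evaluating at s = 1 gives p(1) = 12.

12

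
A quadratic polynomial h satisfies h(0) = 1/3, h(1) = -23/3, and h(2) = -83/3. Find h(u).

h(u) = -6u^2 - 2u + 1/3

Using the Lagrange interpolation formula with nodes 0, 1, 2:
  L_0(u) = (u - 1)(u - 2) / 2
  L_1(u) = u(u - 2) / -1
  L_2(u) = u(u - 1) / 2
Then h(u) = 1/3·L_0(u) - 23/3·L_1(u) - 83/3·L_2(u).
Expanding and collecting terms gives h(u) = -6u² - 2u + 1/3.
Check: h(2) = -83/3. ✓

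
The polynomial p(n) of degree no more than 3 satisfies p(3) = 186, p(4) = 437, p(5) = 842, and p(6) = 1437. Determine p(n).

Write p(n) = an^3 + bn^2 + cn + d. Substituting each data point gives a linear system:
  27a + 9b + 3c + d = 186
  64a + 16b + 4c + d = 437
  125a + 25b + 5c + d = 842
  216a + 36b + 6c + d = 1437
Solving the system yields a = 6, b = 5, c = -6, d = -3.
So p(n) = 6n^3 + 5n^2 - 6n - 3.
Check: p(5) = 842. ✓

p(n) = 6n^3 + 5n^2 - 6n - 3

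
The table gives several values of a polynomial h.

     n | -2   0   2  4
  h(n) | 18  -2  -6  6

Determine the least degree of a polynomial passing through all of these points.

Forward differences of the values at n = -2, 0, 2, 4:
  h  : 18  -2  -6  6
  Δ  : -20  -4  12
  Δ^2: 16  16
  Δ^3: 0
The second differences are constant (16) and nonzero, while all higher differences vanish, so the minimal degree is 2.

2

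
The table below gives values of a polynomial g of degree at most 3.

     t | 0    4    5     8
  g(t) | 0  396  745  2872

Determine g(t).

Using the Lagrange interpolation formula with nodes 0, 4, 5, 8:
  L_0(t) = (t - 4)(t - 5)(t - 8) / -160
  L_1(t) = t(t - 5)(t - 8) / 16
  L_2(t) = t(t - 4)(t - 8) / -15
  L_3(t) = t(t - 4)(t - 5) / 96
Then g(t) = 0·L_0(t) + 396·L_1(t) + 745·L_2(t) + 2872·L_3(t).
Expanding and collecting terms gives g(t) = 5t^3 + 5t^2 - t.
Check: g(4) = 396. ✓

g(t) = 5t^3 + 5t^2 - t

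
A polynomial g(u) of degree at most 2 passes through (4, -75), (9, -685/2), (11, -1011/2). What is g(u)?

g(u) = -4u^2 - (3/2)u - 5

Write g(u) = au^2 + bu + c. Substituting each data point gives a linear system:
  16a + 4b + c = -75
  81a + 9b + c = -685/2
  121a + 11b + c = -1011/2
Solving the system yields a = -4, b = -3/2, c = -5.
So g(u) = -4u² - (3/2)u - 5.
Check: g(9) = -685/2. ✓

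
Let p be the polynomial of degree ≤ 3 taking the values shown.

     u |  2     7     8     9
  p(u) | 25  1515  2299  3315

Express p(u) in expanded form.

Write p(u) = au^3 + bu^2 + cu + d. Substituting each data point gives a linear system:
  8a + 4b + 2c + d = 25
  343a + 49b + 7c + d = 1515
  512a + 64b + 8c + d = 2299
  729a + 81b + 9c + d = 3315
Solving the system yields a = 5, b = -4, c = -1, d = 3.
So p(u) = 5u^3 - 4u^2 - u + 3.
Check: p(7) = 1515. ✓

p(u) = 5u^3 - 4u^2 - u + 3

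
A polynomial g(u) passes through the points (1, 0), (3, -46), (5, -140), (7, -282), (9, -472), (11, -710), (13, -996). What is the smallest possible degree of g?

Forward differences of the values at u = 1, 3, 5, 7, 9, 11, 13:
  g  : 0  -46  -140  -282  -472  -710  -996
  Δ  : -46  -94  -142  -190  -238  -286
  Δ^2: -48  -48  -48  -48  -48
  Δ^3: 0  0  0  0
  Δ^4: 0  0  0
  Δ^5: 0  0
  Δ^6: 0
The second differences are constant (-48) and nonzero, while all higher differences vanish, so the minimal degree is 2.

2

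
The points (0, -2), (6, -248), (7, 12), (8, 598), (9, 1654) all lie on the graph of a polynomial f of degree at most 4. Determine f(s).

f(s) = s^4 - 6s^3 - 6s^2 - 5s - 2

Write f(s) = as^4 + bs^3 + cs^2 + ds + e. Substituting each data point gives a linear system:
  e = -2
  1296a + 216b + 36c + 6d + e = -248
  2401a + 343b + 49c + 7d + e = 12
  4096a + 512b + 64c + 8d + e = 598
  6561a + 729b + 81c + 9d + e = 1654
Solving the system yields a = 1, b = -6, c = -6, d = -5, e = -2.
So f(s) = s⁴ - 6s³ - 6s² - 5s - 2.
Check: f(6) = -248. ✓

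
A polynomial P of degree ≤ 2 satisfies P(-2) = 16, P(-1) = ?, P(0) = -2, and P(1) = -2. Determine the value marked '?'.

4

The 3 known points determine the degree-2 polynomial uniquely.
Write P(u) = au^2 + bu + c. Substituting each data point gives a linear system:
  4a - 2b + c = 16
  c = -2
  a + b + c = -2
Solving the system yields a = 3, b = -3, c = -2.
So P(u) = 3u² - 3u - 2.
Then P(-1) = 4.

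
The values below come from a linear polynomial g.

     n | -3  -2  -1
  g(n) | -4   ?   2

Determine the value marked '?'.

-1

On equispaced nodes a degree-1 polynomial has vanishing second forward difference, so
  g(-3) - 2·g(-2) + g(-1) = 0.
Substituting the known values and solving for g(-2):
  -2·g(-2) = 2
  g(-2) = -1.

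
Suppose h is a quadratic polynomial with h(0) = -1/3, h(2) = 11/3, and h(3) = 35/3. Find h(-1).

Write h(s) = as^2 + bs + c. Substituting each data point gives a linear system:
  c = -1/3
  4a + 2b + c = 11/3
  9a + 3b + c = 35/3
Solving the system yields a = 2, b = -2, c = -1/3.
So h(s) = 2s² - 2s - 1/3.
Then h(-1) = 11/3.

11/3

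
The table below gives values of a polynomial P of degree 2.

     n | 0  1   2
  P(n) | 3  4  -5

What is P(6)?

-141

Using the Lagrange interpolation formula with nodes 0, 1, 2:
  L_0(n) = (n - 1)(n - 2) / 2
  L_1(n) = n(n - 2) / -1
  L_2(n) = n(n - 1) / 2
Then P(n) = 3·L_0(n) + 4·L_1(n) - 5·L_2(n).
Expanding and collecting terms gives P(n) = -5n^2 + 6n + 3.
Evaluating at n = 6: P(6) = -141.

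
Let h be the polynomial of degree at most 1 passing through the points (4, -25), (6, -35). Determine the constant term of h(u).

-5

Write h(u) = au + b. Substituting each data point gives a linear system:
  4a + b = -25
  6a + b = -35
Solving the system yields a = -5, b = -5.
So h(u) = -5u - 5.
The constant term is -5.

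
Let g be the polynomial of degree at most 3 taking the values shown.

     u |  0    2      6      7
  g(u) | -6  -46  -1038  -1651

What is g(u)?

g(u) = -5u^3 + 2u^2 - 4u - 6

Using the Lagrange interpolation formula with nodes 0, 2, 6, 7:
  L_0(u) = (u - 2)(u - 6)(u - 7) / -84
  L_1(u) = u(u - 6)(u - 7) / 40
  L_2(u) = u(u - 2)(u - 7) / -24
  L_3(u) = u(u - 2)(u - 6) / 35
Then g(u) = -6·L_0(u) - 46·L_1(u) - 1038·L_2(u) - 1651·L_3(u).
Expanding and collecting terms gives g(u) = -5u^3 + 2u^2 - 4u - 6.
Check: g(2) = -46. ✓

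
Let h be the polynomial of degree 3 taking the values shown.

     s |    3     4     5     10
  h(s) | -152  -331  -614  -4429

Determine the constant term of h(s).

Write h(s) = as^3 + bs^2 + cs + d. Substituting each data point gives a linear system:
  27a + 9b + 3c + d = -152
  64a + 16b + 4c + d = -331
  125a + 25b + 5c + d = -614
  1000a + 100b + 10c + d = -4429
Solving the system yields a = -4, b = -4, c = -3, d = 1.
So h(s) = -4s^3 - 4s^2 - 3s + 1.
The constant term is 1.

1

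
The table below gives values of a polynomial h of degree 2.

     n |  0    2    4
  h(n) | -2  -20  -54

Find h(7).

Using the Lagrange interpolation formula with nodes 0, 2, 4:
  L_0(n) = (n - 2)(n - 4) / 8
  L_1(n) = n(n - 4) / -4
  L_2(n) = n(n - 2) / 8
Then h(n) = -2·L_0(n) - 20·L_1(n) - 54·L_2(n).
Expanding and collecting terms gives h(n) = -2n² - 5n - 2.
Evaluating at n = 7: h(7) = -135.

-135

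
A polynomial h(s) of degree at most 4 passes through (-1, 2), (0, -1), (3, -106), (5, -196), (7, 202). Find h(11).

6302

Using the Lagrange interpolation formula with nodes -1, 0, 3, 5, 7:
  L_0(s) = s(s - 3)(s - 5)(s - 7) / 192
  L_1(s) = (s + 1)(s - 3)(s - 5)(s - 7) / -105
  L_2(s) = (s + 1)s(s - 5)(s - 7) / 96
  L_3(s) = (s + 1)s(s - 3)(s - 7) / -120
  L_4(s) = (s + 1)s(s - 3)(s - 5) / 448
Then h(s) = 2·L_0(s) - 1·L_1(s) - 106·L_2(s) - 196·L_3(s) + 202·L_4(s).
Expanding and collecting terms gives h(s) = s⁴ - 6s³ - 3s² + s - 1.
Evaluating at s = 11: h(11) = 6302.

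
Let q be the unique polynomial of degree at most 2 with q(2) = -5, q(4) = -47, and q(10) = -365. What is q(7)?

-170

Using the Lagrange interpolation formula with nodes 2, 4, 10:
  L_0(x) = (x - 4)(x - 10) / 16
  L_1(x) = (x - 2)(x - 10) / -12
  L_2(x) = (x - 2)(x - 4) / 48
Then q(x) = -5·L_0(x) - 47·L_1(x) - 365·L_2(x).
Expanding and collecting terms gives q(x) = -4x^2 + 3x + 5.
Evaluating at x = 7: q(7) = -170.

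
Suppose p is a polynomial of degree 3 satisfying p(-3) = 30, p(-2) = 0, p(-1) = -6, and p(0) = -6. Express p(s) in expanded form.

p(s) = -3s^3 - 6s^2 - 3s - 6

Write p(s) = as^3 + bs^2 + cs + d. Substituting each data point gives a linear system:
  -27a + 9b - 3c + d = 30
  -8a + 4b - 2c + d = 0
  -a + b - c + d = -6
  d = -6
Solving the system yields a = -3, b = -6, c = -3, d = -6.
So p(s) = -3s^3 - 6s^2 - 3s - 6.
Check: p(-3) = 30. ✓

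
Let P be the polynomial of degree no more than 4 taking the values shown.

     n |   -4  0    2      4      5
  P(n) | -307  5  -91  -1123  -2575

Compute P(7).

Using the Lagrange interpolation formula with nodes -4, 0, 2, 4, 5:
  L_0(n) = n(n - 2)(n - 4)(n - 5) / 1728
  L_1(n) = (n + 4)(n - 2)(n - 4)(n - 5) / -160
  L_2(n) = (n + 4)n(n - 4)(n - 5) / 72
  L_3(n) = (n + 4)n(n - 2)(n - 5) / -64
  L_4(n) = (n + 4)n(n - 2)(n - 4) / 135
Then P(n) = -307·L_0(n) + 5·L_1(n) - 91·L_2(n) - 1123·L_3(n) - 2575·L_4(n).
Expanding and collecting terms gives P(n) = -3n^4 - 6n^3 + 3n^2 - 6n + 5.
Evaluating at n = 7: P(7) = -9151.

-9151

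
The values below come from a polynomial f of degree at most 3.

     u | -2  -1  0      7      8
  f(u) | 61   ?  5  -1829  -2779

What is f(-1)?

11

The 4 known points determine the degree-3 polynomial uniquely.
Write f(u) = au^3 + bu^2 + cu + d. Substituting each data point gives a linear system:
  -8a + 4b - 2c + d = 61
  d = 5
  343a + 49b + 7c + d = -1829
  512a + 64b + 8c + d = -2779
Solving the system yields a = -6, b = 4, c = 4, d = 5.
So f(u) = -6u^3 + 4u^2 + 4u + 5.
Then f(-1) = 11.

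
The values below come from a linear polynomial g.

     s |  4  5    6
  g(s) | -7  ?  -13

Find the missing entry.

The 2 known points determine the degree-1 polynomial uniquely.
Write g(s) = as + b. Substituting each data point gives a linear system:
  4a + b = -7
  6a + b = -13
Solving the system yields a = -3, b = 5.
So g(s) = -3s + 5.
Then g(5) = -10.

-10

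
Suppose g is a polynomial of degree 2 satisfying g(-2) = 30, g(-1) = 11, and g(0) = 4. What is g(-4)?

104

Using the Lagrange interpolation formula with nodes -2, -1, 0:
  L_0(t) = (t + 1)t / 2
  L_1(t) = (t + 2)t / -1
  L_2(t) = (t + 2)(t + 1) / 2
Then g(t) = 30·L_0(t) + 11·L_1(t) + 4·L_2(t).
Expanding and collecting terms gives g(t) = 6t^2 - t + 4.
Evaluating at t = -4: g(-4) = 104.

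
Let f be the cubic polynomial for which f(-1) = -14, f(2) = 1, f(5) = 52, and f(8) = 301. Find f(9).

456

Forward differences of the values at n = -1, 2, 5, 8:
  f  : -14  1  52  301
  Δ  : 15  51  249
  Δ^2: 36  198
  Δ^3: 162
The third differences are constant, confirming degree 3.
Interpolating (Newton forward form) and evaluating at n = 9 gives f(9) = 456.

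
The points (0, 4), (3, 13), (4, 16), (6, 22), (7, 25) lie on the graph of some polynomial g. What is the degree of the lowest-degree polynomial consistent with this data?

1

Divided differences on the nodes 0, 3, 4, 6, 7:
  order 0: 4  13  16  22  25
  order 1: 3  3  3  3
  order 2: 0  0  0
  order 3: 0  0
  order 4: 0
The order-1 divided differences are all 3 (nonzero) and every higher order vanishes, so the data lies on a polynomial of degree exactly 1.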